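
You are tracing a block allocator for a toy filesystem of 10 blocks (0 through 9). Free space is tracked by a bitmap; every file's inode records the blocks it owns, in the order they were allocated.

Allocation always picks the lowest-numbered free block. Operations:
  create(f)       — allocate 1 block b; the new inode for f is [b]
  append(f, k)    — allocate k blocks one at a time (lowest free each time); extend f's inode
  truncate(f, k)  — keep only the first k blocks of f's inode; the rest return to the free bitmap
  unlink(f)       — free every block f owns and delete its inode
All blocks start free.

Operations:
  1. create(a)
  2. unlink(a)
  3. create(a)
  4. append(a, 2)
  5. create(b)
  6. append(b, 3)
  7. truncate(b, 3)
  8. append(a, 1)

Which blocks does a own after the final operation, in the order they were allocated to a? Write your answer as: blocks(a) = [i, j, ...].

[1] create(a) — a=0 (map F.........)
[2] unlink(a) —  (map ..........)
[3] create(a) — a=0 (map F.........)
[4] append(a, 2) — a=0,1,2 (map FFF.......)
[5] create(b) — a=0,1,2 b=3 (map FFFF......)
[6] append(b, 3) — a=0,1,2 b=3,4,5,6 (map FFFFFFF...)
[7] truncate(b, 3) — a=0,1,2 b=3,4,5 (map FFFFFF....)
[8] append(a, 1) — a=0,1,2,6 b=3,4,5 (map FFFFFFF...)

blocks(a) = [0, 1, 2, 6]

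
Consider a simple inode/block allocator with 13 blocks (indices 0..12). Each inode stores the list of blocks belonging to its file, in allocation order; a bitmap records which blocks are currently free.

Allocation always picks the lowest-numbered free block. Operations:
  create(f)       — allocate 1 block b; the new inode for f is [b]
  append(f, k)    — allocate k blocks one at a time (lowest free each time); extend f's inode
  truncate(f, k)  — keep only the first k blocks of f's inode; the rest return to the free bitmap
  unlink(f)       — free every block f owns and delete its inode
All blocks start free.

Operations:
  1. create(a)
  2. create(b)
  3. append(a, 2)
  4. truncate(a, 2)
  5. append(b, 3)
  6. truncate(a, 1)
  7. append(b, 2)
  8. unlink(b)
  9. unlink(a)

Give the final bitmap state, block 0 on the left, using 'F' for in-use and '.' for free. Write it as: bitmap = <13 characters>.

bitmap = .............

[1] create(a) — a=0 (map F............)
[2] create(b) — a=0 b=1 (map FF...........)
[3] append(a, 2) — a=0,2,3 b=1 (map FFFF.........)
[4] truncate(a, 2) — a=0,2 b=1 (map FFF..........)
[5] append(b, 3) — a=0,2 b=1,3,4,5 (map FFFFFF.......)
[6] truncate(a, 1) — a=0 b=1,3,4,5 (map FF.FFF.......)
[7] append(b, 2) — a=0 b=1,3,4,5,2,6 (map FFFFFFF......)
[8] unlink(b) — a=0 (map F............)
[9] unlink(a) —  (map .............)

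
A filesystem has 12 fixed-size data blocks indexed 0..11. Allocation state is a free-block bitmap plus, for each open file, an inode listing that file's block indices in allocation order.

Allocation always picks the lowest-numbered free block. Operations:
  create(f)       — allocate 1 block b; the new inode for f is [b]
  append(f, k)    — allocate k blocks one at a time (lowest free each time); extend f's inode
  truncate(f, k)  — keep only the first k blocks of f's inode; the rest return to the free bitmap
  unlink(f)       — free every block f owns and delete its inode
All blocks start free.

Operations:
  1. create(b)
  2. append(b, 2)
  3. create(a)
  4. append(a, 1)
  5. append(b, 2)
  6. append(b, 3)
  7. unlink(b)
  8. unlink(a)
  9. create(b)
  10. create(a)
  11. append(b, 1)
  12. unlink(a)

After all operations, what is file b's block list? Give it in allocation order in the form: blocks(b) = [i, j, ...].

after create(b) → b:[0]  free=[F...........]
after append(b, 2) → b:[0, 1, 2]  free=[FFF.........]
after create(a) → a:[3], b:[0, 1, 2]  free=[FFFF........]
after append(a, 1) → a:[3, 4], b:[0, 1, 2]  free=[FFFFF.......]
after append(b, 2) → a:[3, 4], b:[0, 1, 2, 5, 6]  free=[FFFFFFF.....]
after append(b, 3) → a:[3, 4], b:[0, 1, 2, 5, 6, 7, 8, 9]  free=[FFFFFFFFFF..]
after unlink(b) → a:[3, 4]  free=[...FF.......]
after unlink(a) →   free=[............]
after create(b) → b:[0]  free=[F...........]
after create(a) → a:[1], b:[0]  free=[FF..........]
after append(b, 1) → a:[1], b:[0, 2]  free=[FFF.........]
after unlink(a) → b:[0, 2]  free=[F.F.........]

blocks(b) = [0, 2]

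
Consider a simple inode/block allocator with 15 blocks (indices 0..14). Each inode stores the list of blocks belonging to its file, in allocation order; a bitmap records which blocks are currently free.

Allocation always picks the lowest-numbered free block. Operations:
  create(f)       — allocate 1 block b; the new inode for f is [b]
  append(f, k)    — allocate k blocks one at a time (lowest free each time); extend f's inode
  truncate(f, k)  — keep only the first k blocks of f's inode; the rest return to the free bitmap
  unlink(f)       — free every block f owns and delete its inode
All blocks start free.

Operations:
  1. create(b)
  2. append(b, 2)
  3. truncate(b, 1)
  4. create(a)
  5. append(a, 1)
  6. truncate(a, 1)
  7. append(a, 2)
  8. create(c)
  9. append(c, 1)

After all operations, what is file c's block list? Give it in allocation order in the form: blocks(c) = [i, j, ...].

blocks(c) = [4, 5]

after create(b) → b:[0]  free=[F..............]
after append(b, 2) → b:[0, 1, 2]  free=[FFF............]
after truncate(b, 1) → b:[0]  free=[F..............]
after create(a) → a:[1], b:[0]  free=[FF.............]
after append(a, 1) → a:[1, 2], b:[0]  free=[FFF............]
after truncate(a, 1) → a:[1], b:[0]  free=[FF.............]
after append(a, 2) → a:[1, 2, 3], b:[0]  free=[FFFF...........]
after create(c) → a:[1, 2, 3], b:[0], c:[4]  free=[FFFFF..........]
after append(c, 1) → a:[1, 2, 3], b:[0], c:[4, 5]  free=[FFFFFF.........]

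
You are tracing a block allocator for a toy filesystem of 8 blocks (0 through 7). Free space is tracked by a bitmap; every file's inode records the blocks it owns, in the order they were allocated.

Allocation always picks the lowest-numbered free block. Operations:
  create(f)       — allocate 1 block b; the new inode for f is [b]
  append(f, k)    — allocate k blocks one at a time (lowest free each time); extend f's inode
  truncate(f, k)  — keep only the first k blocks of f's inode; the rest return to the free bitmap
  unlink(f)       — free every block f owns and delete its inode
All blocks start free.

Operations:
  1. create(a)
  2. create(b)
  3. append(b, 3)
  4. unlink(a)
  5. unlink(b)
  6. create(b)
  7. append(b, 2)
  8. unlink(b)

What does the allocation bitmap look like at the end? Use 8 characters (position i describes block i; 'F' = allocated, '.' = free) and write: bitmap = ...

bitmap = ........

  1. create(a)  ⇒  F.......  {a→[0]}
  2. create(b)  ⇒  FF......  {a→[0]; b→[1]}
  3. append(b, 3)  ⇒  FFFFF...  {a→[0]; b→[1, 2, 3, 4]}
  4. unlink(a)  ⇒  .FFFF...  {b→[1, 2, 3, 4]}
  5. unlink(b)  ⇒  ........  {}
  6. create(b)  ⇒  F.......  {b→[0]}
  7. append(b, 2)  ⇒  FFF.....  {b→[0, 1, 2]}
  8. unlink(b)  ⇒  ........  {}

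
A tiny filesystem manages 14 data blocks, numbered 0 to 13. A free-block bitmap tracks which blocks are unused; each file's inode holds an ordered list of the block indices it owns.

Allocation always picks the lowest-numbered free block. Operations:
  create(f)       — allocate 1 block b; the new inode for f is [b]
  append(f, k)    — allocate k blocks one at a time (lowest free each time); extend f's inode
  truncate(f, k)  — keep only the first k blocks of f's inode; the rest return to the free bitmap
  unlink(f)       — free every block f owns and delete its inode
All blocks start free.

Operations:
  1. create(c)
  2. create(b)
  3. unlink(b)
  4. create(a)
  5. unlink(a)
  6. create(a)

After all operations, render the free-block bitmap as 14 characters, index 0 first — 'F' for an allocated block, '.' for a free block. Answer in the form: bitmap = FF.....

  1. create(c)  ⇒  F.............  {c→[0]}
  2. create(b)  ⇒  FF............  {b→[1]; c→[0]}
  3. unlink(b)  ⇒  F.............  {c→[0]}
  4. create(a)  ⇒  FF............  {a→[1]; c→[0]}
  5. unlink(a)  ⇒  F.............  {c→[0]}
  6. create(a)  ⇒  FF............  {a→[1]; c→[0]}

bitmap = FF............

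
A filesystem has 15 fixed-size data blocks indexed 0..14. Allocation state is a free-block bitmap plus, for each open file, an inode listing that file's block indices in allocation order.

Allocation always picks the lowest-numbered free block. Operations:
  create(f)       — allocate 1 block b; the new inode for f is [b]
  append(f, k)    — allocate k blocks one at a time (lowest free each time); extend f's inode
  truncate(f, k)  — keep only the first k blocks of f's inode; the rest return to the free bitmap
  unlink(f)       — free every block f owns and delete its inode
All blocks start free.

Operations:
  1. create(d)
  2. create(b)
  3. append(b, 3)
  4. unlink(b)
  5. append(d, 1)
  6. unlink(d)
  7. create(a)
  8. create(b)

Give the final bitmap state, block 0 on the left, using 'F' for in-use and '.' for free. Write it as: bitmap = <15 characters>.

[1] create(d) — d=0 (map F..............)
[2] create(b) — b=1 d=0 (map FF.............)
[3] append(b, 3) — b=1,2,3,4 d=0 (map FFFFF..........)
[4] unlink(b) — d=0 (map F..............)
[5] append(d, 1) — d=0,1 (map FF.............)
[6] unlink(d) —  (map ...............)
[7] create(a) — a=0 (map F..............)
[8] create(b) — a=0 b=1 (map FF.............)

bitmap = FF.............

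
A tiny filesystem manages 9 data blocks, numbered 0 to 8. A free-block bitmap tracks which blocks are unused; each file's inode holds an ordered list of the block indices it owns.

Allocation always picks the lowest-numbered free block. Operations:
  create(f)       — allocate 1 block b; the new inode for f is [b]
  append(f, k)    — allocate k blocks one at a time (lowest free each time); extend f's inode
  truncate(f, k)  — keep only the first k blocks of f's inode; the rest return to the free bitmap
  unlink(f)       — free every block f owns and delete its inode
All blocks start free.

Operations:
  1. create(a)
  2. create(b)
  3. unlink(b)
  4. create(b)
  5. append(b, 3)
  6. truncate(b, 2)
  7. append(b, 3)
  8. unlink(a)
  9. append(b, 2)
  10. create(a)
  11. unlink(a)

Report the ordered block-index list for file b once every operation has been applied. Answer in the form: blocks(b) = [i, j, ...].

blocks(b) = [1, 2, 3, 4, 5, 0, 6]

  1. create(a)  ⇒  F........  {a→[0]}
  2. create(b)  ⇒  FF.......  {a→[0]; b→[1]}
  3. unlink(b)  ⇒  F........  {a→[0]}
  4. create(b)  ⇒  FF.......  {a→[0]; b→[1]}
  5. append(b, 3)  ⇒  FFFFF....  {a→[0]; b→[1, 2, 3, 4]}
  6. truncate(b, 2)  ⇒  FFF......  {a→[0]; b→[1, 2]}
  7. append(b, 3)  ⇒  FFFFFF...  {a→[0]; b→[1, 2, 3, 4, 5]}
  8. unlink(a)  ⇒  .FFFFF...  {b→[1, 2, 3, 4, 5]}
  9. append(b, 2)  ⇒  FFFFFFF..  {b→[1, 2, 3, 4, 5, 0, 6]}
  10. create(a)  ⇒  FFFFFFFF.  {a→[7]; b→[1, 2, 3, 4, 5, 0, 6]}
  11. unlink(a)  ⇒  FFFFFFF..  {b→[1, 2, 3, 4, 5, 0, 6]}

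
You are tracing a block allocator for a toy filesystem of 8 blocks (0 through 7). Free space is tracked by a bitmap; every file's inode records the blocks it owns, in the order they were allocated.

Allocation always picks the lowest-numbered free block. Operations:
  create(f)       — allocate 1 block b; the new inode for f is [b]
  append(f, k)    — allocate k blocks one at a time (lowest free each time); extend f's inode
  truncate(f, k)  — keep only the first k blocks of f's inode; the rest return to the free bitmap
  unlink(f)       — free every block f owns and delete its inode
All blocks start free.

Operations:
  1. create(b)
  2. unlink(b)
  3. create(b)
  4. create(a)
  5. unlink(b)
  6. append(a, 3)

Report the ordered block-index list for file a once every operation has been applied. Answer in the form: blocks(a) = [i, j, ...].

blocks(a) = [1, 0, 2, 3]

[1] create(b) — b=0 (map F.......)
[2] unlink(b) —  (map ........)
[3] create(b) — b=0 (map F.......)
[4] create(a) — a=1 b=0 (map FF......)
[5] unlink(b) — a=1 (map .F......)
[6] append(a, 3) — a=1,0,2,3 (map FFFF....)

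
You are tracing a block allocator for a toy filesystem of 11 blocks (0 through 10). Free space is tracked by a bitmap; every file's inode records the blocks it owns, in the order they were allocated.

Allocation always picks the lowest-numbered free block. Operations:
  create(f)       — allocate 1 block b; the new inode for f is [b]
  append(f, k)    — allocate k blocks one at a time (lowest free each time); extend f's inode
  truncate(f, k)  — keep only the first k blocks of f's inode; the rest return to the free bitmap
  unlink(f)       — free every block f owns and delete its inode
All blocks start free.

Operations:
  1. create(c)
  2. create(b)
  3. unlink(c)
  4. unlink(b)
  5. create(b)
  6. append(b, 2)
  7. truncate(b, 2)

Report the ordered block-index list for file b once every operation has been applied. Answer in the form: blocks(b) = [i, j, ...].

[1] create(c) — c=0 (map F..........)
[2] create(b) — b=1 c=0 (map FF.........)
[3] unlink(c) — b=1 (map .F.........)
[4] unlink(b) —  (map ...........)
[5] create(b) — b=0 (map F..........)
[6] append(b, 2) — b=0,1,2 (map FFF........)
[7] truncate(b, 2) — b=0,1 (map FF.........)

blocks(b) = [0, 1]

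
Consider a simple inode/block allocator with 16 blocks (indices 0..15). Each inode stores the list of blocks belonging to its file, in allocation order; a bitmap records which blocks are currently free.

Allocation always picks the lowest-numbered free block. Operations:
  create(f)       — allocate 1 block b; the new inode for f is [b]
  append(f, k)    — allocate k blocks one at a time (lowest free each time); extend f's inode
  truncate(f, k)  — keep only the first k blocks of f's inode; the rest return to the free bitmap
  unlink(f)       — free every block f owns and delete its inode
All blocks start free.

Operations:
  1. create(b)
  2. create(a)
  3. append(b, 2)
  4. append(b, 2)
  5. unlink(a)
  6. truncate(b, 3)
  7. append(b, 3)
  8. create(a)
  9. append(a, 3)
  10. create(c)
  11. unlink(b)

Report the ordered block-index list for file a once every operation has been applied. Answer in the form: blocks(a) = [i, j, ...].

[1] create(b) — b=0 (map F...............)
[2] create(a) — a=1 b=0 (map FF..............)
[3] append(b, 2) — a=1 b=0,2,3 (map FFFF............)
[4] append(b, 2) — a=1 b=0,2,3,4,5 (map FFFFFF..........)
[5] unlink(a) — b=0,2,3,4,5 (map F.FFFF..........)
[6] truncate(b, 3) — b=0,2,3 (map F.FF............)
[7] append(b, 3) — b=0,2,3,1,4,5 (map FFFFFF..........)
[8] create(a) — a=6 b=0,2,3,1,4,5 (map FFFFFFF.........)
[9] append(a, 3) — a=6,7,8,9 b=0,2,3,1,4,5 (map FFFFFFFFFF......)
[10] create(c) — a=6,7,8,9 b=0,2,3,1,4,5 c=10 (map FFFFFFFFFFF.....)
[11] unlink(b) — a=6,7,8,9 c=10 (map ......FFFFF.....)

blocks(a) = [6, 7, 8, 9]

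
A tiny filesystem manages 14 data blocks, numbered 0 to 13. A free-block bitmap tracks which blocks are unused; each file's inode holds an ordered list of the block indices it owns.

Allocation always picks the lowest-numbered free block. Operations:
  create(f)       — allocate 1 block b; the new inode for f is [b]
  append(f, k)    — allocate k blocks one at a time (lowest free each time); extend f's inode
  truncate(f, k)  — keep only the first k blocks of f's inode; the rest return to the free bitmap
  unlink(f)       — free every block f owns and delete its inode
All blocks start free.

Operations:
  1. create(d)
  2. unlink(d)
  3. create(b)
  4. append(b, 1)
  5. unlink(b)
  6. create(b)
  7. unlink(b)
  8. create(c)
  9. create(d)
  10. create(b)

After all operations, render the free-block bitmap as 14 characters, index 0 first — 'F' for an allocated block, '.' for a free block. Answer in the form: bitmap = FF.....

bitmap = FFF...........

[1] create(d) — d=0 (map F.............)
[2] unlink(d) —  (map ..............)
[3] create(b) — b=0 (map F.............)
[4] append(b, 1) — b=0,1 (map FF............)
[5] unlink(b) —  (map ..............)
[6] create(b) — b=0 (map F.............)
[7] unlink(b) —  (map ..............)
[8] create(c) — c=0 (map F.............)
[9] create(d) — c=0 d=1 (map FF............)
[10] create(b) — b=2 c=0 d=1 (map FFF...........)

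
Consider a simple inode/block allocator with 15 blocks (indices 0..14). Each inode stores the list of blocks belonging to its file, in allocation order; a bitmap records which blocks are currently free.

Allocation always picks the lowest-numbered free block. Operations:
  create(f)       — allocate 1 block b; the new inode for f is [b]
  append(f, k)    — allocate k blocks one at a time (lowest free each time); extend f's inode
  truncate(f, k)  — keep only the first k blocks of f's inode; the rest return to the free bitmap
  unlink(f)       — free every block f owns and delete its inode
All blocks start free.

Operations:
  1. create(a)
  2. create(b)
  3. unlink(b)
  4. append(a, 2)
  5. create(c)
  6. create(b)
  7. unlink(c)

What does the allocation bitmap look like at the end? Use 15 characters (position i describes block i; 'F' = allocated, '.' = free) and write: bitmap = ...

bitmap = FFF.F..........

after create(a) → a:[0]  free=[F..............]
after create(b) → a:[0], b:[1]  free=[FF.............]
after unlink(b) → a:[0]  free=[F..............]
after append(a, 2) → a:[0, 1, 2]  free=[FFF............]
after create(c) → a:[0, 1, 2], c:[3]  free=[FFFF...........]
after create(b) → a:[0, 1, 2], b:[4], c:[3]  free=[FFFFF..........]
after unlink(c) → a:[0, 1, 2], b:[4]  free=[FFF.F..........]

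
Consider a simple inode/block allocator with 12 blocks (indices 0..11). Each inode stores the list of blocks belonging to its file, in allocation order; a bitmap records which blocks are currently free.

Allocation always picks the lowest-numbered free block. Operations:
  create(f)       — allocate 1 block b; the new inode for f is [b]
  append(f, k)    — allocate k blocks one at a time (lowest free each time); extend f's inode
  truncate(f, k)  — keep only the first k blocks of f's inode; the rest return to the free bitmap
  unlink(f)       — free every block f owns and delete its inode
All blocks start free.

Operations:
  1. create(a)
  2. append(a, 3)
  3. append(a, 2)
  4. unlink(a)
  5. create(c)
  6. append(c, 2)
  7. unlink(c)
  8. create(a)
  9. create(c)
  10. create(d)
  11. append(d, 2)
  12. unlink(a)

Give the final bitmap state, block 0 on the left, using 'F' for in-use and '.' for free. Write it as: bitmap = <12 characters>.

bitmap = .FFFF.......

create(a): bitmap=F........... | a=[0]
append(a, 3): bitmap=FFFF........ | a=[0, 1, 2, 3]
append(a, 2): bitmap=FFFFFF...... | a=[0, 1, 2, 3, 4, 5]
unlink(a): bitmap=............ | 
create(c): bitmap=F........... | c=[0]
append(c, 2): bitmap=FFF......... | c=[0, 1, 2]
unlink(c): bitmap=............ | 
create(a): bitmap=F........... | a=[0]
create(c): bitmap=FF.......... | a=[0] c=[1]
create(d): bitmap=FFF......... | a=[0] c=[1] d=[2]
append(d, 2): bitmap=FFFFF....... | a=[0] c=[1] d=[2, 3, 4]
unlink(a): bitmap=.FFFF....... | c=[1] d=[2, 3, 4]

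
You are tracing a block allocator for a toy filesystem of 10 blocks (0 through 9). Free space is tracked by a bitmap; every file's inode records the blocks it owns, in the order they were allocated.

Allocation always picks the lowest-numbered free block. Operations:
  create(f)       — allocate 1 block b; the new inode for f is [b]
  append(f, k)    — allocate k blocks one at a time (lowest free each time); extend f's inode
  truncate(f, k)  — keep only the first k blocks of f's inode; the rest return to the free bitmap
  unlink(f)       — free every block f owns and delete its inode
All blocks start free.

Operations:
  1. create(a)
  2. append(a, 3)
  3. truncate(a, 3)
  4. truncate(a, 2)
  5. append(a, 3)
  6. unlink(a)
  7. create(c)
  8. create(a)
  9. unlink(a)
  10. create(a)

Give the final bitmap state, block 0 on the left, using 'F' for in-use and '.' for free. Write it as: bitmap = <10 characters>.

bitmap = FF........

[1] create(a) — a=0 (map F.........)
[2] append(a, 3) — a=0,1,2,3 (map FFFF......)
[3] truncate(a, 3) — a=0,1,2 (map FFF.......)
[4] truncate(a, 2) — a=0,1 (map FF........)
[5] append(a, 3) — a=0,1,2,3,4 (map FFFFF.....)
[6] unlink(a) —  (map ..........)
[7] create(c) — c=0 (map F.........)
[8] create(a) — a=1 c=0 (map FF........)
[9] unlink(a) — c=0 (map F.........)
[10] create(a) — a=1 c=0 (map FF........)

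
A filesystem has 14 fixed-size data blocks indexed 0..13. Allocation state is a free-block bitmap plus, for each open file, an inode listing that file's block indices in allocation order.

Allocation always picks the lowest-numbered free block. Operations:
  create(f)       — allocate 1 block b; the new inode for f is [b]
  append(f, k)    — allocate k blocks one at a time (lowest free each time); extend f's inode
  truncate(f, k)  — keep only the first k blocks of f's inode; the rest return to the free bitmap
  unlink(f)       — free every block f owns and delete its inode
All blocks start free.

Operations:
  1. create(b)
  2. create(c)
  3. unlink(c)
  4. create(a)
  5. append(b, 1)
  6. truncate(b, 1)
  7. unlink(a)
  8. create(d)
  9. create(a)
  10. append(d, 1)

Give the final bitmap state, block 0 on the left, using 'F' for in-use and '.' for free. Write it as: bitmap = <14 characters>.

create(b): bitmap=F............. | b=[0]
create(c): bitmap=FF............ | b=[0] c=[1]
unlink(c): bitmap=F............. | b=[0]
create(a): bitmap=FF............ | a=[1] b=[0]
append(b, 1): bitmap=FFF........... | a=[1] b=[0, 2]
truncate(b, 1): bitmap=FF............ | a=[1] b=[0]
unlink(a): bitmap=F............. | b=[0]
create(d): bitmap=FF............ | b=[0] d=[1]
create(a): bitmap=FFF........... | a=[2] b=[0] d=[1]
append(d, 1): bitmap=FFFF.......... | a=[2] b=[0] d=[1, 3]

bitmap = FFFF..........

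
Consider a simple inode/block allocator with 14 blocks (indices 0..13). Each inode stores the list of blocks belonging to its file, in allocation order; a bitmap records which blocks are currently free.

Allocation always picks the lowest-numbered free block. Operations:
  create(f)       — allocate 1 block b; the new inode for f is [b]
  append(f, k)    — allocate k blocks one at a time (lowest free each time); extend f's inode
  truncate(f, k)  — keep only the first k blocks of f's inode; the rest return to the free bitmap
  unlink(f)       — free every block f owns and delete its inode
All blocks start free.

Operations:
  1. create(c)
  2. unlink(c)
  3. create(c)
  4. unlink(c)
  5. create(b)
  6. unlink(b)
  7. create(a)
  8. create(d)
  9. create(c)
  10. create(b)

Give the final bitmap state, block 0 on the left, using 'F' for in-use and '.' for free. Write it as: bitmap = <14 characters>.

[1] create(c) — c=0 (map F.............)
[2] unlink(c) —  (map ..............)
[3] create(c) — c=0 (map F.............)
[4] unlink(c) —  (map ..............)
[5] create(b) — b=0 (map F.............)
[6] unlink(b) —  (map ..............)
[7] create(a) — a=0 (map F.............)
[8] create(d) — a=0 d=1 (map FF............)
[9] create(c) — a=0 c=2 d=1 (map FFF...........)
[10] create(b) — a=0 b=3 c=2 d=1 (map FFFF..........)

bitmap = FFFF..........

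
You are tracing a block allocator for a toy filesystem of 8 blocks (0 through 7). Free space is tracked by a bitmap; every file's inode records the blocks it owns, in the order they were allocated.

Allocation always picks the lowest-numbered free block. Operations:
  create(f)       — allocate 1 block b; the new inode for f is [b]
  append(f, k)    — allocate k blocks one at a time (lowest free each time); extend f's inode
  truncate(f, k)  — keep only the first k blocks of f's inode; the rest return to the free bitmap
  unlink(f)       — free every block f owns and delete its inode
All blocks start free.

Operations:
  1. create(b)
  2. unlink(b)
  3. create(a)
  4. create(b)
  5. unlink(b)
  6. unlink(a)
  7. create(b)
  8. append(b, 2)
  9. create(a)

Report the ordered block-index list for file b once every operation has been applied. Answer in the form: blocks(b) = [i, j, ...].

blocks(b) = [0, 1, 2]

[1] create(b) — b=0 (map F.......)
[2] unlink(b) —  (map ........)
[3] create(a) — a=0 (map F.......)
[4] create(b) — a=0 b=1 (map FF......)
[5] unlink(b) — a=0 (map F.......)
[6] unlink(a) —  (map ........)
[7] create(b) — b=0 (map F.......)
[8] append(b, 2) — b=0,1,2 (map FFF.....)
[9] create(a) — a=3 b=0,1,2 (map FFFF....)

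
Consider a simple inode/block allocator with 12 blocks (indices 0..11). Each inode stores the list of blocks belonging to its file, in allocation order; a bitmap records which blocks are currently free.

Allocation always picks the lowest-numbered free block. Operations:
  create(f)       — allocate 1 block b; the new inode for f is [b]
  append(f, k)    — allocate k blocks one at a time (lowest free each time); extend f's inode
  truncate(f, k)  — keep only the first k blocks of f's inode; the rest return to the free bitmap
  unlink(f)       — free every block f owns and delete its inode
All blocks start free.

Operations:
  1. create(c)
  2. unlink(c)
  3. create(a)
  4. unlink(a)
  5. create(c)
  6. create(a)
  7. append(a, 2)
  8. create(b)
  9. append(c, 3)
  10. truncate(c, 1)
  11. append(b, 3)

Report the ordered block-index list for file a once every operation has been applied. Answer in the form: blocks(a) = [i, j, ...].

after create(c) → c:[0]  free=[F...........]
after unlink(c) →   free=[............]
after create(a) → a:[0]  free=[F...........]
after unlink(a) →   free=[............]
after create(c) → c:[0]  free=[F...........]
after create(a) → a:[1], c:[0]  free=[FF..........]
after append(a, 2) → a:[1, 2, 3], c:[0]  free=[FFFF........]
after create(b) → a:[1, 2, 3], b:[4], c:[0]  free=[FFFFF.......]
after append(c, 3) → a:[1, 2, 3], b:[4], c:[0, 5, 6, 7]  free=[FFFFFFFF....]
after truncate(c, 1) → a:[1, 2, 3], b:[4], c:[0]  free=[FFFFF.......]
after append(b, 3) → a:[1, 2, 3], b:[4, 5, 6, 7], c:[0]  free=[FFFFFFFF....]

blocks(a) = [1, 2, 3]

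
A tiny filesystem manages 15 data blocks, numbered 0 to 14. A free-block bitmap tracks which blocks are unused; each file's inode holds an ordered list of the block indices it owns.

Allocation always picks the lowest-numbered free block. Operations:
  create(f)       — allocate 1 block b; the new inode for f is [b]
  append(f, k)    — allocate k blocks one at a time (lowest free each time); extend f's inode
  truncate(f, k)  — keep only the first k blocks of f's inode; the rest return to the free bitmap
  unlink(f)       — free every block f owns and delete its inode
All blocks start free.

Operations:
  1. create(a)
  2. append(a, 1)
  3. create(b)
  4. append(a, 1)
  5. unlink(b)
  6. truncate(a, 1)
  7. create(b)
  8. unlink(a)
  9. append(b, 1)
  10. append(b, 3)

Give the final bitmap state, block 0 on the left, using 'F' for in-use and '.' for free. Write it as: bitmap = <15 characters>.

after create(a) → a:[0]  free=[F..............]
after append(a, 1) → a:[0, 1]  free=[FF.............]
after create(b) → a:[0, 1], b:[2]  free=[FFF............]
after append(a, 1) → a:[0, 1, 3], b:[2]  free=[FFFF...........]
after unlink(b) → a:[0, 1, 3]  free=[FF.F...........]
after truncate(a, 1) → a:[0]  free=[F..............]
after create(b) → a:[0], b:[1]  free=[FF.............]
after unlink(a) → b:[1]  free=[.F.............]
after append(b, 1) → b:[1, 0]  free=[FF.............]
after append(b, 3) → b:[1, 0, 2, 3, 4]  free=[FFFFF..........]

bitmap = FFFFF..........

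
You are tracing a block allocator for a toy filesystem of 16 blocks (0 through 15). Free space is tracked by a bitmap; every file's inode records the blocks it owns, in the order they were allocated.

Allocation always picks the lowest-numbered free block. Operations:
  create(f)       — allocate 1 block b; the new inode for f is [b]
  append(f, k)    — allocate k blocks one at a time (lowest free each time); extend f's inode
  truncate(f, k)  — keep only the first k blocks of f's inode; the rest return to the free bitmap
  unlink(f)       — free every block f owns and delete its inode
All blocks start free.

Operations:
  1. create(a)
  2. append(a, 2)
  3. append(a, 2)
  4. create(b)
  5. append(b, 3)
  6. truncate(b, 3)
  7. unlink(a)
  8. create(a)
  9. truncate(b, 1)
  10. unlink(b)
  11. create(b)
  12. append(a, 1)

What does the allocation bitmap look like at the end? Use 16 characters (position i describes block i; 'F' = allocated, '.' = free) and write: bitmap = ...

bitmap = FFF.............

  1. create(a)  ⇒  F...............  {a→[0]}
  2. append(a, 2)  ⇒  FFF.............  {a→[0, 1, 2]}
  3. append(a, 2)  ⇒  FFFFF...........  {a→[0, 1, 2, 3, 4]}
  4. create(b)  ⇒  FFFFFF..........  {a→[0, 1, 2, 3, 4]; b→[5]}
  5. append(b, 3)  ⇒  FFFFFFFFF.......  {a→[0, 1, 2, 3, 4]; b→[5, 6, 7, 8]}
  6. truncate(b, 3)  ⇒  FFFFFFFF........  {a→[0, 1, 2, 3, 4]; b→[5, 6, 7]}
  7. unlink(a)  ⇒  .....FFF........  {b→[5, 6, 7]}
  8. create(a)  ⇒  F....FFF........  {a→[0]; b→[5, 6, 7]}
  9. truncate(b, 1)  ⇒  F....F..........  {a→[0]; b→[5]}
  10. unlink(b)  ⇒  F...............  {a→[0]}
  11. create(b)  ⇒  FF..............  {a→[0]; b→[1]}
  12. append(a, 1)  ⇒  FFF.............  {a→[0, 2]; b→[1]}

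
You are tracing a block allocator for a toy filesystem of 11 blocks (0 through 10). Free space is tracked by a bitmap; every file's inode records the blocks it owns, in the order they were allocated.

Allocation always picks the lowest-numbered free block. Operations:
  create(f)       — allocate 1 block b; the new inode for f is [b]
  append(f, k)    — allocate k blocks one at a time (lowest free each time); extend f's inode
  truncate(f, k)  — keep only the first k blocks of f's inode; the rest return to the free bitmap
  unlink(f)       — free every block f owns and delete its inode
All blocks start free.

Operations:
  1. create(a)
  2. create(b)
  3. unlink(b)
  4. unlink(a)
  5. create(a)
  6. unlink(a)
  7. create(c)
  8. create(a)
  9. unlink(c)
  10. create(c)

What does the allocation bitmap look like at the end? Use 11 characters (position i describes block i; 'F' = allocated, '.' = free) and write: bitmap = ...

bitmap = FF.........

create(a): bitmap=F.......... | a=[0]
create(b): bitmap=FF......... | a=[0] b=[1]
unlink(b): bitmap=F.......... | a=[0]
unlink(a): bitmap=........... | 
create(a): bitmap=F.......... | a=[0]
unlink(a): bitmap=........... | 
create(c): bitmap=F.......... | c=[0]
create(a): bitmap=FF......... | a=[1] c=[0]
unlink(c): bitmap=.F......... | a=[1]
create(c): bitmap=FF......... | a=[1] c=[0]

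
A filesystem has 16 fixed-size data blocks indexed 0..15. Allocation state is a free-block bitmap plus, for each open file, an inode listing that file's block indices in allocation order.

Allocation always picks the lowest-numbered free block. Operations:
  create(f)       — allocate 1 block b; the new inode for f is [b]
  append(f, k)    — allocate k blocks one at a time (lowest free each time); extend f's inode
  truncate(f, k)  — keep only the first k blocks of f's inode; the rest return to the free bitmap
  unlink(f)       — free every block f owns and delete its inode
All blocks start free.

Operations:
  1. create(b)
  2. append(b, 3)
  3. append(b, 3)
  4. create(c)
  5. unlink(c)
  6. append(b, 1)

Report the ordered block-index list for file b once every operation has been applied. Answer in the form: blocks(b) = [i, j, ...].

after create(b) → b:[0]  free=[F...............]
after append(b, 3) → b:[0, 1, 2, 3]  free=[FFFF............]
after append(b, 3) → b:[0, 1, 2, 3, 4, 5, 6]  free=[FFFFFFF.........]
after create(c) → b:[0, 1, 2, 3, 4, 5, 6], c:[7]  free=[FFFFFFFF........]
after unlink(c) → b:[0, 1, 2, 3, 4, 5, 6]  free=[FFFFFFF.........]
after append(b, 1) → b:[0, 1, 2, 3, 4, 5, 6, 7]  free=[FFFFFFFF........]

blocks(b) = [0, 1, 2, 3, 4, 5, 6, 7]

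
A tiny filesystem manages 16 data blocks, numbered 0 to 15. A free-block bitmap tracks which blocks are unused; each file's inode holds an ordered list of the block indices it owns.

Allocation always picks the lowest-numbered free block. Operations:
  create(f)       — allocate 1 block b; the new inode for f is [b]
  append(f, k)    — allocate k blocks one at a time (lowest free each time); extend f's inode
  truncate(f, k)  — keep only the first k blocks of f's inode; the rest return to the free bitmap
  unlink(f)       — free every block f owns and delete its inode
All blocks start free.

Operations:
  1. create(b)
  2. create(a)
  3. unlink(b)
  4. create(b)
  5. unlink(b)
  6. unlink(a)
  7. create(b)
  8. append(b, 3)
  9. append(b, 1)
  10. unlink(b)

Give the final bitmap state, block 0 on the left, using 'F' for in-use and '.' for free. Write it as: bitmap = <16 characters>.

create(b): bitmap=F............... | b=[0]
create(a): bitmap=FF.............. | a=[1] b=[0]
unlink(b): bitmap=.F.............. | a=[1]
create(b): bitmap=FF.............. | a=[1] b=[0]
unlink(b): bitmap=.F.............. | a=[1]
unlink(a): bitmap=................ | 
create(b): bitmap=F............... | b=[0]
append(b, 3): bitmap=FFFF............ | b=[0, 1, 2, 3]
append(b, 1): bitmap=FFFFF........... | b=[0, 1, 2, 3, 4]
unlink(b): bitmap=................ | 

bitmap = ................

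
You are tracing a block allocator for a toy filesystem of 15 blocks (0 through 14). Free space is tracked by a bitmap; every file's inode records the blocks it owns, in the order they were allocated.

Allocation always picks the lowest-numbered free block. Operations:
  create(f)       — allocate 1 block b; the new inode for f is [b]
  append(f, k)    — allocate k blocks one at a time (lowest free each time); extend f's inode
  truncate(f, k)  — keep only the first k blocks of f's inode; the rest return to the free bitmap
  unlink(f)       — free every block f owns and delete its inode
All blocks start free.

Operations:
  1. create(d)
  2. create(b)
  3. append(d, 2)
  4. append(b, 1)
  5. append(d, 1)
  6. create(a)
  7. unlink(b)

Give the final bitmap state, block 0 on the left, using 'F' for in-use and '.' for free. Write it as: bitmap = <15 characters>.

  1. create(d)  ⇒  F..............  {d→[0]}
  2. create(b)  ⇒  FF.............  {b→[1]; d→[0]}
  3. append(d, 2)  ⇒  FFFF...........  {b→[1]; d→[0, 2, 3]}
  4. append(b, 1)  ⇒  FFFFF..........  {b→[1, 4]; d→[0, 2, 3]}
  5. append(d, 1)  ⇒  FFFFFF.........  {b→[1, 4]; d→[0, 2, 3, 5]}
  6. create(a)  ⇒  FFFFFFF........  {a→[6]; b→[1, 4]; d→[0, 2, 3, 5]}
  7. unlink(b)  ⇒  F.FF.FF........  {a→[6]; d→[0, 2, 3, 5]}

bitmap = F.FF.FF........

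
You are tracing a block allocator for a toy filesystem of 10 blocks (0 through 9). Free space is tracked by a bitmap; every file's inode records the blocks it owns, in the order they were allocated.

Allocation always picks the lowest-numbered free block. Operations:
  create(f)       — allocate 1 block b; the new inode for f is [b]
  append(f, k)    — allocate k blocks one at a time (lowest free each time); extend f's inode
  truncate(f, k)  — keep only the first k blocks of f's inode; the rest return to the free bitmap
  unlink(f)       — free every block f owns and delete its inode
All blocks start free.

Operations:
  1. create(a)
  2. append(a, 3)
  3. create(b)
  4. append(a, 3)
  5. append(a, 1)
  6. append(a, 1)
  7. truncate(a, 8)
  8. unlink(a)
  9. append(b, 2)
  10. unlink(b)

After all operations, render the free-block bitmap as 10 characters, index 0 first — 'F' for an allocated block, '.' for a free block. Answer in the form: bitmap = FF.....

bitmap = ..........

after create(a) → a:[0]  free=[F.........]
after append(a, 3) → a:[0, 1, 2, 3]  free=[FFFF......]
after create(b) → a:[0, 1, 2, 3], b:[4]  free=[FFFFF.....]
after append(a, 3) → a:[0, 1, 2, 3, 5, 6, 7], b:[4]  free=[FFFFFFFF..]
after append(a, 1) → a:[0, 1, 2, 3, 5, 6, 7, 8], b:[4]  free=[FFFFFFFFF.]
after append(a, 1) → a:[0, 1, 2, 3, 5, 6, 7, 8, 9], b:[4]  free=[FFFFFFFFFF]
after truncate(a, 8) → a:[0, 1, 2, 3, 5, 6, 7, 8], b:[4]  free=[FFFFFFFFF.]
after unlink(a) → b:[4]  free=[....F.....]
after append(b, 2) → b:[4, 0, 1]  free=[FF..F.....]
after unlink(b) →   free=[..........]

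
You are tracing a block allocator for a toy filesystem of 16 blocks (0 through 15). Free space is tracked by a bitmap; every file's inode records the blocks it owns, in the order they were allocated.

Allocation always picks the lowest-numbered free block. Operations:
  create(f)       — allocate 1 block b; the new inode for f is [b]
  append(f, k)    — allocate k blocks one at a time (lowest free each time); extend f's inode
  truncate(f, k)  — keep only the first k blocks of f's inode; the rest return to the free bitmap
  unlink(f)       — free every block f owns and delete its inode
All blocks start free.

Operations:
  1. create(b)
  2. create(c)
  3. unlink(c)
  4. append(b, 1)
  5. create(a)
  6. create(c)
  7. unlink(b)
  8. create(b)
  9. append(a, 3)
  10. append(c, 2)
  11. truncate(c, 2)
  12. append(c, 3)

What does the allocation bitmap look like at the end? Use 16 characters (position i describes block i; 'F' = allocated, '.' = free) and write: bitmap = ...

bitmap = FFFFFFFFFF......

after create(b) → b:[0]  free=[F...............]
after create(c) → b:[0], c:[1]  free=[FF..............]
after unlink(c) → b:[0]  free=[F...............]
after append(b, 1) → b:[0, 1]  free=[FF..............]
after create(a) → a:[2], b:[0, 1]  free=[FFF.............]
after create(c) → a:[2], b:[0, 1], c:[3]  free=[FFFF............]
after unlink(b) → a:[2], c:[3]  free=[..FF............]
after create(b) → a:[2], b:[0], c:[3]  free=[F.FF............]
after append(a, 3) → a:[2, 1, 4, 5], b:[0], c:[3]  free=[FFFFFF..........]
after append(c, 2) → a:[2, 1, 4, 5], b:[0], c:[3, 6, 7]  free=[FFFFFFFF........]
after truncate(c, 2) → a:[2, 1, 4, 5], b:[0], c:[3, 6]  free=[FFFFFFF.........]
after append(c, 3) → a:[2, 1, 4, 5], b:[0], c:[3, 6, 7, 8, 9]  free=[FFFFFFFFFF......]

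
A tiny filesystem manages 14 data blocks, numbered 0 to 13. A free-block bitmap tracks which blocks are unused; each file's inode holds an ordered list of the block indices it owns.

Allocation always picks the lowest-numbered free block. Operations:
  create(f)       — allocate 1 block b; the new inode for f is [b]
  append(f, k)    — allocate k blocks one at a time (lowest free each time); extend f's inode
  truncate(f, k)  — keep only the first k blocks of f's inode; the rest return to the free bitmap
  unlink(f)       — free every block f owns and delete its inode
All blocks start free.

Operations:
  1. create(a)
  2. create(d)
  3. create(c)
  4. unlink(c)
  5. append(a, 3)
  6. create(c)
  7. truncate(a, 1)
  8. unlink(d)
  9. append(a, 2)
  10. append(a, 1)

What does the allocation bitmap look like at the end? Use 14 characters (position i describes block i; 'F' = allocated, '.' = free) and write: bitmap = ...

  1. create(a)  ⇒  F.............  {a→[0]}
  2. create(d)  ⇒  FF............  {a→[0]; d→[1]}
  3. create(c)  ⇒  FFF...........  {a→[0]; c→[2]; d→[1]}
  4. unlink(c)  ⇒  FF............  {a→[0]; d→[1]}
  5. append(a, 3)  ⇒  FFFFF.........  {a→[0, 2, 3, 4]; d→[1]}
  6. create(c)  ⇒  FFFFFF........  {a→[0, 2, 3, 4]; c→[5]; d→[1]}
  7. truncate(a, 1)  ⇒  FF...F........  {a→[0]; c→[5]; d→[1]}
  8. unlink(d)  ⇒  F....F........  {a→[0]; c→[5]}
  9. append(a, 2)  ⇒  FFF..F........  {a→[0, 1, 2]; c→[5]}
  10. append(a, 1)  ⇒  FFFF.F........  {a→[0, 1, 2, 3]; c→[5]}

bitmap = FFFF.F........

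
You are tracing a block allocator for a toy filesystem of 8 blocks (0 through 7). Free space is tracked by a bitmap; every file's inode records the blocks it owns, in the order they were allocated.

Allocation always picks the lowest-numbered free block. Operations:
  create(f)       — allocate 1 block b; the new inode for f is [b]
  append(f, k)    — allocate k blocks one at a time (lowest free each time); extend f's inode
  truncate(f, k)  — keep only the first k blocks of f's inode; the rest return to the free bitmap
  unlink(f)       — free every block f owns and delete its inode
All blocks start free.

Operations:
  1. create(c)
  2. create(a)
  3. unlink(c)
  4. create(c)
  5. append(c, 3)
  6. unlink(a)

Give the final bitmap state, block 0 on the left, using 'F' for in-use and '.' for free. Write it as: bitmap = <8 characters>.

create(c): bitmap=F....... | c=[0]
create(a): bitmap=FF...... | a=[1] c=[0]
unlink(c): bitmap=.F...... | a=[1]
create(c): bitmap=FF...... | a=[1] c=[0]
append(c, 3): bitmap=FFFFF... | a=[1] c=[0, 2, 3, 4]
unlink(a): bitmap=F.FFF... | c=[0, 2, 3, 4]

bitmap = F.FFF...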